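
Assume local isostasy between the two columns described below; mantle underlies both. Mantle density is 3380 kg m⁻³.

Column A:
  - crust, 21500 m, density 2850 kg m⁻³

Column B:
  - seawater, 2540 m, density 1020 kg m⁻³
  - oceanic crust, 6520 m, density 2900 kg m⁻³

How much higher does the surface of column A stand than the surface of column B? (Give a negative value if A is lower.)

For any compensation level in the mantle, the mantle terms cancel and isostasy reduces to e = (Σt_A − Σt_B) − (Σ(ρt)_A − Σ(ρt)_B) / ρ_m.
Σt_A = 21500 m; Σt_B = 9060 m; Σ(ρt)_A = 61275000; Σ(ρt)_B = 21498800 (in m·kg m⁻³).
e = (21500 − 9060) − (61275000 − 21498800) / 3380 = 672 m.

672 m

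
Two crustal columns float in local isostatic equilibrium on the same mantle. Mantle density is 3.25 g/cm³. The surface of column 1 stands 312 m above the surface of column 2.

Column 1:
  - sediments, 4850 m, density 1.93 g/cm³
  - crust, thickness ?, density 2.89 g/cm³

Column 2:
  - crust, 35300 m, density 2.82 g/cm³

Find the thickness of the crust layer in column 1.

27200 m

Take the compensation level at the base of the deeper column (depth z_c below the surface of column 1) and equate Σ ρ_i t_i down to z_c; mantle fills any gap and the z_c terms cancel.
Column 1: 4850×1.93 + x×2.89 + (z_c − 4850 − x)×3.25
Column 2: 312×0 + 35300×2.82 + (z_c − 312 − 35300)×3.25
The z_c×3.25 term appears on both sides and cancels. Collect the known terms of each column as K = Σ(ρt)_known − 3.25 × (depth of known layers): K_1 = 9360.5 − 3.25×4850 = −6402; K_2 = 99546 − 3.25×(312 + 35300) = −16193.
Balance: K_1 − x×(3.25 − 2.89) = K_2, so x = (K_1 − K_2)/(3.25 − 2.89) = 9791/0.36 = 27200 m.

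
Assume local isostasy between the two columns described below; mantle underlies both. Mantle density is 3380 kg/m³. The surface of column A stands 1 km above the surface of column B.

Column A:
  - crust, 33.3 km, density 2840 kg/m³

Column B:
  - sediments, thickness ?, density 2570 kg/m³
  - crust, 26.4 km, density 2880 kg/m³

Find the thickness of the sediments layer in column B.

1.73 km

Take the compensation level at the base of the deeper column (depth z_c below the surface of column A) and equate Σ ρ_i t_i down to z_c; mantle fills any gap and the z_c terms cancel.
Column A: 33.3×2840 + (z_c − 33.3)×3380
Column B: 1×0 + x×2570 + 26.4×2880 + (z_c − 1 − 26.4 − x)×3380
The z_c×3380 term appears on both sides and cancels. Collect the known terms of each column as K = Σ(ρt)_known − 3380 × (depth of known layers): K_A = 94572 − 3380×33.3 = −17982; K_B = 76032 − 3380×(1 + 26.4) = −16580.
Balance: K_A = K_B − x×(3380 − 2570), so x = (K_B − K_A)/(3380 − 2570) = 1402/810 = 1.73 km.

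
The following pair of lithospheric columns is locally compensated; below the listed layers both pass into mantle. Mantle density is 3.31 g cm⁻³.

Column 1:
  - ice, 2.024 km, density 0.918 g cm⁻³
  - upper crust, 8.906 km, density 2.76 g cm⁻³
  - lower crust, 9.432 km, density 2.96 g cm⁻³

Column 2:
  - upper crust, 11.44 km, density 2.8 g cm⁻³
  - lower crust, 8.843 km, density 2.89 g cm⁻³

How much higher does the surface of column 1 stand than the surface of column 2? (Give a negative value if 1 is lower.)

For any compensation level in the mantle, the mantle terms cancel and isostasy reduces to e = (Σt_1 − Σt_2) − (Σ(ρt)_1 − Σ(ρt)_2) / ρ_m.
Σt_1 = 20.362 km; Σt_2 = 20.283 km; Σ(ρt)_1 = 54.357312; Σ(ρt)_2 = 57.58827 (in km·g cm⁻³).
e = (20.362 − 20.283) − (54.357312 − 57.58827) / 3.31 = 1.06 km.

1.06 km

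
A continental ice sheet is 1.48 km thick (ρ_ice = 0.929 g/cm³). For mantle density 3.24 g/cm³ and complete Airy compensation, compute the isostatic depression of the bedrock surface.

In Airy isostatic equilibrium: the ice load ρ_ice t is balanced by mantle displaced below, ρ_m s.
s = t ρ_ice / ρ_m = 1.48 km × 0.929/3.24 = 0.424 km.

0.424 km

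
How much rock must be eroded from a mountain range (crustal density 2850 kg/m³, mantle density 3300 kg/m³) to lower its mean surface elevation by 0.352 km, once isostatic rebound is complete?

Net drop Δ = e − u = e − e ρ_c/ρ_m = e (ρ_m − ρ_c)/ρ_m.
e = Δ ρ_m/(ρ_m − ρ_c) = 0.352 km × 3300/450 = 2.58 km.

2.58 km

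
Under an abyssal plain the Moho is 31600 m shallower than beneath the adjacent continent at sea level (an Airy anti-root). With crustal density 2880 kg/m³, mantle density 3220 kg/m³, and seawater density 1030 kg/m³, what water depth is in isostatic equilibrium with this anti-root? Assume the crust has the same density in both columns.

5810 m

Replacing a thickness d of crust by seawater at the top must be balanced by replacing crust with mantle at the base: d (ρ_c − ρ_w) = a (ρ_m − ρ_c).
d = a (ρ_m − ρ_c)/(ρ_c − ρ_w) = 31600 m × 340/1850 = 5810 m.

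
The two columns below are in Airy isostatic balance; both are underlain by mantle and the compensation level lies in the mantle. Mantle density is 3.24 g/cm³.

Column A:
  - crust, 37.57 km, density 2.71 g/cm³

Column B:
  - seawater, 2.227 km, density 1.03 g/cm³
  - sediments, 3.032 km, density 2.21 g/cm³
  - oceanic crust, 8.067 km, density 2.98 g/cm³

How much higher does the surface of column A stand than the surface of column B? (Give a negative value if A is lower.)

3.02 km

For any compensation level in the mantle, the mantle terms cancel and isostasy reduces to e = (Σt_A − Σt_B) − (Σ(ρt)_A − Σ(ρt)_B) / ρ_m.
Σt_A = 37.57 km; Σt_B = 13.326 km; Σ(ρt)_A = 101.8147; Σ(ρt)_B = 33.03419 (in km·g/cm³).
e = (37.57 − 13.326) − (101.8147 − 33.03419) / 3.24 = 3.02 km.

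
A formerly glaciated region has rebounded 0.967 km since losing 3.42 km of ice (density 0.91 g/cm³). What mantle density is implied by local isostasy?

3.22 g/cm³

ρ_m = ρ_ice t / u = 0.91 × 3.42 km/0.967 km = 3.22 g/cm³.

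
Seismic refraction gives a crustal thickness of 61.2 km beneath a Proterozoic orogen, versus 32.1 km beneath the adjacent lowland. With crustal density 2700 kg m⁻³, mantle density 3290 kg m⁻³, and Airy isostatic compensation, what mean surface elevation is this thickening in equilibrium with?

5.22 km

Excess crust Δ = 61.2 km − 32.1 km = 29.1 km, split between elevation h and root r with h + r = Δ.
Airy balance ρ_c h = (ρ_m − ρ_c) r gives r = h ρ_c/(ρ_m − ρ_c), so h (1 + ρ_c/(ρ_m − ρ_c)) = Δ, i.e. h = Δ (ρ_m − ρ_c)/ρ_m.
h = 29.1 km × 590/3290 = 5.22 km.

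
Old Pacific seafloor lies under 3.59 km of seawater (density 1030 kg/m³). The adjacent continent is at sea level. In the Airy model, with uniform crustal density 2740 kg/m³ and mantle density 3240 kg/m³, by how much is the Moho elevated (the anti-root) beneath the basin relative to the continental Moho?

Isostatic balance requires: replacing crust with seawater at the top is compensated by replacing crust with mantle at the base: d (ρ_c − ρ_w) = a (ρ_m − ρ_c).
a = d (ρ_c − ρ_w)/(ρ_m − ρ_c) = 3.59 km × 1710/500 = 12.3 km.

12.3 km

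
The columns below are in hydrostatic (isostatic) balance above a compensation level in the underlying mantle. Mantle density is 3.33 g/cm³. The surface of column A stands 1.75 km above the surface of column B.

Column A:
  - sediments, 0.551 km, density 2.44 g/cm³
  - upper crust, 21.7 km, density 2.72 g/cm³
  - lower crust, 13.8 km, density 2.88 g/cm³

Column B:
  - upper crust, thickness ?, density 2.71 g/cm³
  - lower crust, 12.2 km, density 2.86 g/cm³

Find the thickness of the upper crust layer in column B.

13.5 km

Take the compensation level at the base of the deeper column (depth z_c below the surface of column A) and equate Σ ρ_i t_i down to z_c; mantle fills any gap and the z_c terms cancel.
Column A: 0.551×2.44 + 21.7×2.72 + 13.8×2.88 + (z_c − 36.051)×3.33
Column B: 1.75×0 + x×2.71 + 12.2×2.86 + (z_c − 1.75 − 12.2 − x)×3.33
The z_c×3.33 term appears on both sides and cancels. Collect the known terms of each column as K = Σ(ρt)_known − 3.33 × (depth of known layers): K_A = 100.11244 − 3.33×36.051 = −19.93739; K_B = 34.892 − 3.33×(1.75 + 12.2) = −11.5615.
Balance: K_A = K_B − x×(3.33 − 2.71), so x = (K_B − K_A)/(3.33 − 2.71) = 8.37589/0.62 = 13.5 km.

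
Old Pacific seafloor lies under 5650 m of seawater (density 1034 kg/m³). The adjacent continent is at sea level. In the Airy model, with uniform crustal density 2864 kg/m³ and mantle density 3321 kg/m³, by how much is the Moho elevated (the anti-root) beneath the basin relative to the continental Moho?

22600 m

Balancing pressure at the compensation depth: replacing crust with seawater at the top is compensated by replacing crust with mantle at the base: d (ρ_c − ρ_w) = a (ρ_m − ρ_c).
a = d (ρ_c − ρ_w)/(ρ_m − ρ_c) = 5650 m × 1830/457 = 22600 m.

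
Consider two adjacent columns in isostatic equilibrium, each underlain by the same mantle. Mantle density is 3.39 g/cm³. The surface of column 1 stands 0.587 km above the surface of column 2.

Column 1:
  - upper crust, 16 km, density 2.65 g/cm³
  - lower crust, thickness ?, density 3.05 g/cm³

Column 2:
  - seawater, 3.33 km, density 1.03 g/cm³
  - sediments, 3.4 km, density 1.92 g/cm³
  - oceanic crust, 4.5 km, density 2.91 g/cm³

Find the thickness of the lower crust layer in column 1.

15.2 km

Take the compensation level at the base of the deeper column (depth z_c below the surface of column 1) and equate Σ ρ_i t_i down to z_c; mantle fills any gap and the z_c terms cancel.
Column 1: 16×2.65 + x×3.05 + (z_c − 16 − x)×3.39
Column 2: 0.587×0 + 3.33×1.03 + 3.4×1.92 + 4.5×2.91 + (z_c − 0.587 − 11.23)×3.39
The z_c×3.39 term appears on both sides and cancels. Collect the known terms of each column as K = Σ(ρt)_known − 3.39 × (depth of known layers): K_1 = 42.4 − 3.39×16 = −11.84; K_2 = 23.0529 − 3.39×(0.587 + 11.23) = −17.00673.
Balance: K_1 − x×(3.39 − 3.05) = K_2, so x = (K_1 − K_2)/(3.39 − 3.05) = 5.16673/0.34 = 15.2 km.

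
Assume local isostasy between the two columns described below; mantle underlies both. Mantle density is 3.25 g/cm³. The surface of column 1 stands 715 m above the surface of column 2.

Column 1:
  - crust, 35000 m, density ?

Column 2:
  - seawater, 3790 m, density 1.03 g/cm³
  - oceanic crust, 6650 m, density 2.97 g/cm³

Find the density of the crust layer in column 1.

2.89 g/cm³

Take the compensation level at the base of the deeper column (depth z_c below the surface of column 1) and equate Σ ρ_i t_i down to z_c; mantle fills any gap and the z_c terms cancel.
Column 1: 35000×ρ + (z_c − 35000)×3.25
Column 2: 715×0 + 3790×1.03 + 6650×2.97 + (z_c − 715 − 10440)×3.25
The z_c×3.25 term appears on both sides and cancels. Collect the known terms of each column as K = Σ(ρt)_known − 3.25 × (depth of known layers): K_1 = 0 − 3.25×35000 = −113750; K_2 = 23654.2 − 3.25×(715 + 10440) = −12599.55.
Balance: K_1 + 35000×ρ = K_2, so ρ = (K_2 − K_1)/35000 = 101150/35000 = 2.89 g/cm³.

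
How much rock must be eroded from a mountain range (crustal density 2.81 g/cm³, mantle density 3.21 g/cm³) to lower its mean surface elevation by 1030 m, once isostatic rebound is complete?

8270 m

Net drop Δ = e − u = e − e ρ_c/ρ_m = e (ρ_m − ρ_c)/ρ_m.
e = Δ ρ_m/(ρ_m − ρ_c) = 1030 m × 3.21/0.4 = 8270 m.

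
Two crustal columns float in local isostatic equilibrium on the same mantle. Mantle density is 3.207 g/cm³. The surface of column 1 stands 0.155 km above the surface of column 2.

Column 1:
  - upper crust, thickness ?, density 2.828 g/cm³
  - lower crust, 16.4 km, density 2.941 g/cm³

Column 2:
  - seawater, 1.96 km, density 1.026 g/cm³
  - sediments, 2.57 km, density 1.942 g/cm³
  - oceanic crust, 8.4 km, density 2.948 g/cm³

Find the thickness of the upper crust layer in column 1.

15.4 km

Take the compensation level at the base of the deeper column (depth z_c below the surface of column 1) and equate Σ ρ_i t_i down to z_c; mantle fills any gap and the z_c terms cancel.
Column 1: x×2.828 + 16.4×2.941 + (z_c − 16.4 − x)×3.207
Column 2: 0.155×0 + 1.96×1.026 + 2.57×1.942 + 8.4×2.948 + (z_c − 0.155 − 12.93)×3.207
The z_c×3.207 term appears on both sides and cancels. Collect the known terms of each column as K = Σ(ρt)_known − 3.207 × (depth of known layers): K_1 = 48.2324 − 3.207×16.4 = −4.3624; K_2 = 31.7651 − 3.207×(0.155 + 12.93) = −10.198495.
Balance: K_1 − x×(3.207 − 2.828) = K_2, so x = (K_1 − K_2)/(3.207 − 2.828) = 5.83609/0.379 = 15.4 km.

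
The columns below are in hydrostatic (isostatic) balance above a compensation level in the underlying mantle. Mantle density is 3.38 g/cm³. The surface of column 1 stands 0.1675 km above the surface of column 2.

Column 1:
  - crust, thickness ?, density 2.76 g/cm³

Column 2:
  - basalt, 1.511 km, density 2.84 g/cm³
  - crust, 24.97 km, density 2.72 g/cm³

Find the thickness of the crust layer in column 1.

28.8 km

Take the compensation level at the base of the deeper column (depth z_c below the surface of column 1) and equate Σ ρ_i t_i down to z_c; mantle fills any gap and the z_c terms cancel.
Column 1: x×2.76 + (z_c − 0 − x)×3.38
Column 2: 0.1675×0 + 1.511×2.84 + 24.97×2.72 + (z_c − 0.1675 − 26.481)×3.38
The z_c×3.38 term appears on both sides and cancels. Collect the known terms of each column as K = Σ(ρt)_known − 3.38 × (depth of known layers): K_1 = 0 − 3.38×0 = 0; K_2 = 72.20964 − 3.38×(0.1675 + 26.481) = −17.86229.
Balance: K_1 − x×(3.38 − 2.76) = K_2, so x = (K_1 − K_2)/(3.38 − 2.76) = 17.8623/0.62 = 28.8 km.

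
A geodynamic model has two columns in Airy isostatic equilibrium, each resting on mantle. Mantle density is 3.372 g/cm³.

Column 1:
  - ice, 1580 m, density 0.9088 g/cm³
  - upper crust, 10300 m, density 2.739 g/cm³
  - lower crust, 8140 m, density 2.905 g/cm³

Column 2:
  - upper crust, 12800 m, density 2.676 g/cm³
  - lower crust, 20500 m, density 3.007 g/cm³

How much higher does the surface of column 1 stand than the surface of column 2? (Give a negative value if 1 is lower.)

−646 m

For any compensation level in the mantle, the mantle terms cancel and isostasy reduces to e = (Σt_1 − Σt_2) − (Σ(ρt)_1 − Σ(ρt)_2) / ρ_m.
Σt_1 = 20020 m; Σt_2 = 33300 m; Σ(ρt)_1 = 53294.304; Σ(ρt)_2 = 95896.3 (in m·g/cm³).
e = (20020 − 33300) − (53294.304 − 95896.3) / 3.372 = −646 m.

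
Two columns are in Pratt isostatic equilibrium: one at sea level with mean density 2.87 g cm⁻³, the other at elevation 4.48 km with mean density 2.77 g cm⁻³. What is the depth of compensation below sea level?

ρ_ref D = ρ (D + h) → D (ρ_ref − ρ) = ρ h.
D = ρ h/(ρ_ref − ρ) = 2.77 × 4.48 km/(2.87 − 2.77) = 124 km.

124 km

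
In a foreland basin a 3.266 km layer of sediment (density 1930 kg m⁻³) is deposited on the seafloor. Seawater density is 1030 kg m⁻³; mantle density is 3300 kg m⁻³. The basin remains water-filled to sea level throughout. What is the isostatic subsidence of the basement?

Submarine loading: the sediment displaces seawater, and the subsidence is in turn flooded, so s (ρ_m − ρ_w) = t (ρ_sed − ρ_w).
s = 3.266 km × (1930 − 1030) / (3300 − 1030) = 1.29 km.

1.29 km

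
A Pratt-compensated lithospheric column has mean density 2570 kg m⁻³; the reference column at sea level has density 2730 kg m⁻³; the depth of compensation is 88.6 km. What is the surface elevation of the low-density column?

5.52 km

ρ_ref D = ρ (D + h) → h = D (ρ_ref − ρ)/ρ.
h = 88.6 km × (2730 − 2570)/2570 = 5.52 km.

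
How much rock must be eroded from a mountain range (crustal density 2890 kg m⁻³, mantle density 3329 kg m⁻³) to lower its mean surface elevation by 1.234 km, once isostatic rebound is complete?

Net drop Δ = e − u = e − e ρ_c/ρ_m = e (ρ_m − ρ_c)/ρ_m.
e = Δ ρ_m/(ρ_m − ρ_c) = 1.234 km × 3329/439 = 9.36 km.

9.36 km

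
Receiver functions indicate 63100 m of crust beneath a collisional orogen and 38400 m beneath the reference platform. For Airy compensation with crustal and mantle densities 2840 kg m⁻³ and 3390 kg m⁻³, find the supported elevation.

Excess crust Δ = 63100 m − 38400 m = 24700 m, split between elevation h and root r with h + r = Δ.
Airy balance ρ_c h = (ρ_m − ρ_c) r gives r = h ρ_c/(ρ_m − ρ_c), so h (1 + ρ_c/(ρ_m − ρ_c)) = Δ, i.e. h = Δ (ρ_m − ρ_c)/ρ_m.
h = 24700 m × 550/3390 = 4010 m.

4010 m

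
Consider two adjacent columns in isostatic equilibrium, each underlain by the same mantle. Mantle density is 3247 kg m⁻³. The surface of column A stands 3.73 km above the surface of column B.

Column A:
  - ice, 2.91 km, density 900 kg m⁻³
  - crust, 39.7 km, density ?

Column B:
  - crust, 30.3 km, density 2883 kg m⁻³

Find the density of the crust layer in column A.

Take the compensation level at the base of the deeper column (depth z_c below the surface of column A) and equate Σ ρ_i t_i down to z_c; mantle fills any gap and the z_c terms cancel.
Column A: 2.91×900 + 39.7×ρ + (z_c − 42.61)×3247
Column B: 3.73×0 + 30.3×2883 + (z_c − 3.73 − 30.3)×3247
The z_c×3247 term appears on both sides and cancels. Collect the known terms of each column as K = Σ(ρt)_known − 3247 × (depth of known layers): K_A = 2619 − 3247×42.61 = −135735.67; K_B = 87354.9 − 3247×(3.73 + 30.3) = −23140.51.
Balance: K_A + 39.7×ρ = K_B, so ρ = (K_B − K_A)/39.7 = 112595/39.7 = 2840 kg m⁻³.

2840 kg m⁻³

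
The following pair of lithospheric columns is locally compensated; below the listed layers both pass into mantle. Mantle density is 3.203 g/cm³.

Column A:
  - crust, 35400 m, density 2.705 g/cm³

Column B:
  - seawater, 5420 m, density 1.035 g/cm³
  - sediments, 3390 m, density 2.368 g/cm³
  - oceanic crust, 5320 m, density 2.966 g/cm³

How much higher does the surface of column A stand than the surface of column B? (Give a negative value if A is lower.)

For any compensation level in the mantle, the mantle terms cancel and isostasy reduces to e = (Σt_A − Σt_B) − (Σ(ρt)_A − Σ(ρt)_B) / ρ_m.
Σt_A = 35400 m; Σt_B = 14130 m; Σ(ρt)_A = 95757; Σ(ρt)_B = 29416.34 (in m·g/cm³).
e = (35400 − 14130) − (95757 − 29416.34) / 3.203 = 558 m.

558 m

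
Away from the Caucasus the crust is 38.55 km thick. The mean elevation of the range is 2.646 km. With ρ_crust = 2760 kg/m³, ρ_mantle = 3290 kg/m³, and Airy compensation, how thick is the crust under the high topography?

55 km

Root depth r = h ρ_c / (ρ_m − ρ_c) = 2.646 km × 2760 / 530 = 13.78 km.
Total thickness = T + h + r = 38.55 km + 2.646 km + 13.78 km = 55 km.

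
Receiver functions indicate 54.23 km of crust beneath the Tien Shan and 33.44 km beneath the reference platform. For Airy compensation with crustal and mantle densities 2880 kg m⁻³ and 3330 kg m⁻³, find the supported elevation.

Excess crust Δ = 54.23 km − 33.44 km = 20.79 km, split between elevation h and root r with h + r = Δ.
Airy balance ρ_c h = (ρ_m − ρ_c) r gives r = h ρ_c/(ρ_m − ρ_c), so h (1 + ρ_c/(ρ_m − ρ_c)) = Δ, i.e. h = Δ (ρ_m − ρ_c)/ρ_m.
h = 20.79 km × 450/3330 = 2.81 km.

2.81 km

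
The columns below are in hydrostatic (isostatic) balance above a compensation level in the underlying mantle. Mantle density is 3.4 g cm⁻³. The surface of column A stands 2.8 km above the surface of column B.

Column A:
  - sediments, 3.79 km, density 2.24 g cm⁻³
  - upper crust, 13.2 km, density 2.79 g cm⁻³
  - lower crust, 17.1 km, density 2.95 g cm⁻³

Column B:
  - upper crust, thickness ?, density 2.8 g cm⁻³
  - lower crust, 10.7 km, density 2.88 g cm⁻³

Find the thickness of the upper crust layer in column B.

8.43 km

Take the compensation level at the base of the deeper column (depth z_c below the surface of column A) and equate Σ ρ_i t_i down to z_c; mantle fills any gap and the z_c terms cancel.
Column A: 3.79×2.24 + 13.2×2.79 + 17.1×2.95 + (z_c − 34.09)×3.4
Column B: 2.8×0 + x×2.8 + 10.7×2.88 + (z_c − 2.8 − 10.7 − x)×3.4
The z_c×3.4 term appears on both sides and cancels. Collect the known terms of each column as K = Σ(ρt)_known − 3.4 × (depth of known layers): K_A = 95.7626 − 3.4×34.09 = −20.1434; K_B = 30.816 − 3.4×(2.8 + 10.7) = −15.084.
Balance: K_A = K_B − x×(3.4 − 2.8), so x = (K_B − K_A)/(3.4 − 2.8) = 5.0594/0.6 = 8.43 km.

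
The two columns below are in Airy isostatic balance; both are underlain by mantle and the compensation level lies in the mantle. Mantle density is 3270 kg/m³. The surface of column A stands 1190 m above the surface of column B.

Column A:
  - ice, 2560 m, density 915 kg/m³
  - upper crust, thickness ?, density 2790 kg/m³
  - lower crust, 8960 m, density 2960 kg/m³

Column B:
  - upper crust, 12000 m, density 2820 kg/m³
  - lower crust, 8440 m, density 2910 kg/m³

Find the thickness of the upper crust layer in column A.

7340 m

Take the compensation level at the base of the deeper column (depth z_c below the surface of column A) and equate Σ ρ_i t_i down to z_c; mantle fills any gap and the z_c terms cancel.
Column A: 2560×915 + x×2790 + 8960×2960 + (z_c − 11520 − x)×3270
Column B: 1190×0 + 12000×2820 + 8440×2910 + (z_c − 1190 − 20440)×3270
The z_c×3270 term appears on both sides and cancels. Collect the known terms of each column as K = Σ(ρt)_known − 3270 × (depth of known layers): K_A = 28864000 − 3270×11520 = −8806400; K_B = 58400400 − 3270×(1190 + 20440) = −12329700.
Balance: K_A − x×(3270 − 2790) = K_B, so x = (K_A − K_B)/(3270 − 2790) = 3523300/480 = 7340 m.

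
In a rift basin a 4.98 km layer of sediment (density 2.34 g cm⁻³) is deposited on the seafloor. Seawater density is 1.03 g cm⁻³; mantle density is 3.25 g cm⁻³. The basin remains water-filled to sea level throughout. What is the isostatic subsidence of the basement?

Submarine loading: the sediment displaces seawater, and the subsidence is in turn flooded, so s (ρ_m − ρ_w) = t (ρ_sed − ρ_w).
s = 4.98 km × (2.34 − 1.03) / (3.25 − 1.03) = 2.94 km.

2.94 km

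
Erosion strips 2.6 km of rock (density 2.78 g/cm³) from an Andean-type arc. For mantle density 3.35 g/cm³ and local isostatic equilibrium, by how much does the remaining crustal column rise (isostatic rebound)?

2.16 km

Unloading: uplift u = e ρ_c/ρ_m = 2.6 km × 2.78/3.35 = 2.16 km.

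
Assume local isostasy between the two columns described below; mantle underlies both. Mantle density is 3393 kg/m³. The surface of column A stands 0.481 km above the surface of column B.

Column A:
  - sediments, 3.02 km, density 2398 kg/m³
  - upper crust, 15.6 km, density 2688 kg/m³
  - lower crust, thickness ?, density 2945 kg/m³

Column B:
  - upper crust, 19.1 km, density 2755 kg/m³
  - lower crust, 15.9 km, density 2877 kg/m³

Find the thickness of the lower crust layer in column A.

17.9 km

Take the compensation level at the base of the deeper column (depth z_c below the surface of column A) and equate Σ ρ_i t_i down to z_c; mantle fills any gap and the z_c terms cancel.
Column A: 3.02×2398 + 15.6×2688 + x×2945 + (z_c − 18.62 − x)×3393
Column B: 0.481×0 + 19.1×2755 + 15.9×2877 + (z_c − 0.481 − 35)×3393
The z_c×3393 term appears on both sides and cancels. Collect the known terms of each column as K = Σ(ρt)_known − 3393 × (depth of known layers): K_A = 49174.76 − 3393×18.62 = −14002.9; K_B = 98364.8 − 3393×(0.481 + 35) = −22022.233.
Balance: K_A − x×(3393 − 2945) = K_B, so x = (K_A − K_B)/(3393 − 2945) = 8019.33/448 = 17.9 km.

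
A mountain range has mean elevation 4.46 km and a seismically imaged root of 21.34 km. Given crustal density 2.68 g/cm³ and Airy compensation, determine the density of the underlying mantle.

3.24 g/cm³

Airy balance: ρ_c h = (ρ_m − ρ_c) r → ρ_m = ρ_c (1 + h/r).
ρ_m = 2.68 × (1 + 4.46 km/21.34 km) = 3.24 g/cm³.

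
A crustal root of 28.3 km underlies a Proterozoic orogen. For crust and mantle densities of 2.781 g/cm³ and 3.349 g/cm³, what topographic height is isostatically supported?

Isostatic balance requires: ρ_c h = (ρ_m − ρ_c) r.
h = r (ρ_m − ρ_c) / ρ_c = 28.3 km × (3.349 − 2.781) / 2.781 = 5.78 km.

5.78 km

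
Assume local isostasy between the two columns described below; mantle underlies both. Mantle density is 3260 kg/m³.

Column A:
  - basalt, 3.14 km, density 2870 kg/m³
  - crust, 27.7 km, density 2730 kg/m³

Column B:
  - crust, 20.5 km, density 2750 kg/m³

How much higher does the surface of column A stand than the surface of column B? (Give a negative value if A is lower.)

1.67 km

For any compensation level in the mantle, the mantle terms cancel and isostasy reduces to e = (Σt_A − Σt_B) − (Σ(ρt)_A − Σ(ρt)_B) / ρ_m.
Σt_A = 30.84 km; Σt_B = 20.5 km; Σ(ρt)_A = 84632.8; Σ(ρt)_B = 56375 (in km·kg/m³).
e = (30.84 − 20.5) − (84632.8 − 56375) / 3260 = 1.67 km.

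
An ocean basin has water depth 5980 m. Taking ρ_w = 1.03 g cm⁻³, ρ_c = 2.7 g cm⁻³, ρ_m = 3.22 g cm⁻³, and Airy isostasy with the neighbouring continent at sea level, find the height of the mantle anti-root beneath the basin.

Isostatic balance requires: replacing crust with seawater at the top is compensated by replacing crust with mantle at the base: d (ρ_c − ρ_w) = a (ρ_m − ρ_c).
a = d (ρ_c − ρ_w)/(ρ_m − ρ_c) = 5980 m × 1.67/0.52 = 19200 m.

19200 m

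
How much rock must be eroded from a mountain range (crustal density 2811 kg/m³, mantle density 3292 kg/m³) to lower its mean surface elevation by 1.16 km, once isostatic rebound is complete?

7.94 km

Net drop Δ = e − u = e − e ρ_c/ρ_m = e (ρ_m − ρ_c)/ρ_m.
e = Δ ρ_m/(ρ_m − ρ_c) = 1.16 km × 3292/481 = 7.94 km.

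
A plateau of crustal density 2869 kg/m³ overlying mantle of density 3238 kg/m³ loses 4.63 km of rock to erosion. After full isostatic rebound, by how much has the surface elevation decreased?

0.528 km

Rebound u = e ρ_c/ρ_m = 4.63 km × 2869/3238 = 4.102 km.
Net surface drop = e − u = 4.63 km − 4.102 km = e (ρ_m − ρ_c)/ρ_m = 0.528 km.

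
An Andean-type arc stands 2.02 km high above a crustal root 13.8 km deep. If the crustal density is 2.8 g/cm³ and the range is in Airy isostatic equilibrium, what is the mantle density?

3.21 g/cm³

Airy balance: ρ_c h = (ρ_m − ρ_c) r → ρ_m = ρ_c (1 + h/r).
ρ_m = 2.8 × (1 + 2.02 km/13.8 km) = 3.21 g/cm³.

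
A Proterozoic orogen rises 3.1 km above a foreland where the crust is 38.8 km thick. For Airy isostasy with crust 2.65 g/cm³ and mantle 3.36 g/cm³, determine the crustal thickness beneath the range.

53.5 km

Root depth r = h ρ_c / (ρ_m − ρ_c) = 3.1 km × 2.65 / 0.71 = 11.57 km.
Total thickness = T + h + r = 38.8 km + 3.1 km + 11.57 km = 53.5 km.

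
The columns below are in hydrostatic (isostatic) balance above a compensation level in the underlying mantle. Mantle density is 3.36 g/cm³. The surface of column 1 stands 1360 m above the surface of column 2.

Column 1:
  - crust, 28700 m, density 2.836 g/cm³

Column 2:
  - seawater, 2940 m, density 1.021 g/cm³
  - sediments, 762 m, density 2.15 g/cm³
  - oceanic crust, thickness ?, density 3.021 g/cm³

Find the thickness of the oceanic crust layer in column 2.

7880 m

Take the compensation level at the base of the deeper column (depth z_c below the surface of column 1) and equate Σ ρ_i t_i down to z_c; mantle fills any gap and the z_c terms cancel.
Column 1: 28700×2.836 + (z_c − 28700)×3.36
Column 2: 1360×0 + 2940×1.021 + 762×2.15 + x×3.021 + (z_c − 1360 − 3702 − x)×3.36
The z_c×3.36 term appears on both sides and cancels. Collect the known terms of each column as K = Σ(ρt)_known − 3.36 × (depth of known layers): K_1 = 81393.2 − 3.36×28700 = −15038.8; K_2 = 4640.04 − 3.36×(1360 + 3702) = −12368.28.
Balance: K_1 = K_2 − x×(3.36 − 3.021), so x = (K_2 − K_1)/(3.36 − 3.021) = 2670.52/0.339 = 7880 m.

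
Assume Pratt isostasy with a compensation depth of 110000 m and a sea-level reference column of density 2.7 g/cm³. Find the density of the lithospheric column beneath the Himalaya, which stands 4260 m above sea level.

2.6 g/cm³

Pratt balance: ρ_ref D = ρ (D + h).
ρ = ρ_ref D/(D + h) = 2.7 × 110000 m/(110000 m + 4260 m) = 2.6 g/cm³.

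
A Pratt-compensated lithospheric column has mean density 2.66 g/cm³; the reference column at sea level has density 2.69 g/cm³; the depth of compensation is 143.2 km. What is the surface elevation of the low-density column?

1.62 km

ρ_ref D = ρ (D + h) → h = D (ρ_ref − ρ)/ρ.
h = 143.2 km × (2.69 − 2.66)/2.66 = 1.62 km.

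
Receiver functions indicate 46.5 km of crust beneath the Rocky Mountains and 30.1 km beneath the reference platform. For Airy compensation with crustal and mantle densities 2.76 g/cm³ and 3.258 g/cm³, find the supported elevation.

Excess crust Δ = 46.5 km − 30.1 km = 16.4 km, split between elevation h and root r with h + r = Δ.
Airy balance ρ_c h = (ρ_m − ρ_c) r gives r = h ρ_c/(ρ_m − ρ_c), so h (1 + ρ_c/(ρ_m − ρ_c)) = Δ, i.e. h = Δ (ρ_m − ρ_c)/ρ_m.
h = 16.4 km × 0.498/3.258 = 2.51 km.

2.51 km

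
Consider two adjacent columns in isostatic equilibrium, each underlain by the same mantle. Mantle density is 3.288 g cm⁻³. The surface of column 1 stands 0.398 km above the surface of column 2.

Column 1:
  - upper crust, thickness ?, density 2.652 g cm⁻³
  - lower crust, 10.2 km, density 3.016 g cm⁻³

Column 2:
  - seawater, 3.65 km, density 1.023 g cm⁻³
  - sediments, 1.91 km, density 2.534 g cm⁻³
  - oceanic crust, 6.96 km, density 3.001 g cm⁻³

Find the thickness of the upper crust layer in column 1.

16.1 km

Take the compensation level at the base of the deeper column (depth z_c below the surface of column 1) and equate Σ ρ_i t_i down to z_c; mantle fills any gap and the z_c terms cancel.
Column 1: x×2.652 + 10.2×3.016 + (z_c − 10.2 − x)×3.288
Column 2: 0.398×0 + 3.65×1.023 + 1.91×2.534 + 6.96×3.001 + (z_c − 0.398 − 12.52)×3.288
The z_c×3.288 term appears on both sides and cancels. Collect the known terms of each column as K = Σ(ρt)_known − 3.288 × (depth of known layers): K_1 = 30.7632 − 3.288×10.2 = −2.7744; K_2 = 29.46085 − 3.288×(0.398 + 12.52) = −13.013534.
Balance: K_1 − x×(3.288 − 2.652) = K_2, so x = (K_1 − K_2)/(3.288 − 2.652) = 10.2391/0.636 = 16.1 km.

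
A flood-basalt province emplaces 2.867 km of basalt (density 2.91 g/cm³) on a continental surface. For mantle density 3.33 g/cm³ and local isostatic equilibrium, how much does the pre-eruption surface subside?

2.51 km

Subaerial loading: s = t ρ_load / ρ_m.
s = 2.867 km × 2.91/3.33 = 2.51 km.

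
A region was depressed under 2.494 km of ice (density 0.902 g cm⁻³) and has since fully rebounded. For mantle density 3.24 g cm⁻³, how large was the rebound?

0.694 km

Removing the load lets mantle flow back in; uplift u satisfies ρ_ice t = ρ_m u.
u = t ρ_ice/ρ_m = 2.494 km × 0.902/3.24 = 0.694 km.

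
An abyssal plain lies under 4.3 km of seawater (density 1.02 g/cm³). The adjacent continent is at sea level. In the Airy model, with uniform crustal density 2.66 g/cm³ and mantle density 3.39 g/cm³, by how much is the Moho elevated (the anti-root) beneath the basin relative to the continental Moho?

In Airy isostatic equilibrium: replacing crust with seawater at the top is compensated by replacing crust with mantle at the base: d (ρ_c − ρ_w) = a (ρ_m − ρ_c).
a = d (ρ_c − ρ_w)/(ρ_m − ρ_c) = 4.3 km × 1.64/0.73 = 9.66 km.

9.66 km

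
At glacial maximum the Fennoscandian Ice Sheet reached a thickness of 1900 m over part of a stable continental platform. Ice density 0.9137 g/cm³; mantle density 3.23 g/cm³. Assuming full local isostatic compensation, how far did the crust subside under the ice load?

For local isostatic compensation: the ice load ρ_ice t is balanced by mantle displaced below, ρ_m s.
s = t ρ_ice / ρ_m = 1900 m × 0.9137/3.23 = 537 m.

537 m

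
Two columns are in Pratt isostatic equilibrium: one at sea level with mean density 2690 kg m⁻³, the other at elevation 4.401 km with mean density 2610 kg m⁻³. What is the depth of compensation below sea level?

144 km

ρ_ref D = ρ (D + h) → D (ρ_ref − ρ) = ρ h.
D = ρ h/(ρ_ref − ρ) = 2610 × 4.401 km/(2690 − 2610) = 144 km.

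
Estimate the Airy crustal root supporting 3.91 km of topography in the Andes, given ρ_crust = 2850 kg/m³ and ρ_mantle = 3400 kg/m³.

Isostatic balance requires: the weight of the topography is balanced by the buoyancy of the root, ρ_c h = (ρ_m − ρ_c) r.
r = h · ρ_c / (ρ_m − ρ_c) = 3.91 km × 2850 / (3400 − 2850) = 20.3 km.

20.3 km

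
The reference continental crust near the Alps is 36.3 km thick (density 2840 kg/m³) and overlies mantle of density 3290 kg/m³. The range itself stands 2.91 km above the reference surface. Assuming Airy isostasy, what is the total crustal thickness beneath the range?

Root depth r = h ρ_c / (ρ_m − ρ_c) = 2.91 km × 2840 / 450 = 18.37 km.
Total thickness = T + h + r = 36.3 km + 2.91 km + 18.37 km = 57.6 km.

57.6 km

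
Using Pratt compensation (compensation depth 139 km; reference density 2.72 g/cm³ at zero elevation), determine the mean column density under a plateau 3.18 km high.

2.66 g/cm³

Pratt balance: ρ_ref D = ρ (D + h).
ρ = ρ_ref D/(D + h) = 2.72 × 139 km/(139 km + 3.18 km) = 2.66 g/cm³.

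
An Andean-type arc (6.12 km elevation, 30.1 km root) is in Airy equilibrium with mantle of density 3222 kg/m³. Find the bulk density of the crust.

2680 kg/m³

ρ_c h = (ρ_m − ρ_c) r → ρ_c (h + r) = ρ_m r → ρ_c = ρ_m r / (h + r).
ρ_c = 3222 × 30.1 km / (6.12 km + 30.1 km) = 2680 kg/m³.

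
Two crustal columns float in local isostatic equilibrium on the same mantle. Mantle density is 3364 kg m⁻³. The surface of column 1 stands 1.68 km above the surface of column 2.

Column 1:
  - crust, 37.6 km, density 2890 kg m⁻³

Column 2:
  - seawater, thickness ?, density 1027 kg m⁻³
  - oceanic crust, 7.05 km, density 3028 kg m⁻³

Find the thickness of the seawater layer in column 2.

4.19 km

Take the compensation level at the base of the deeper column (depth z_c below the surface of column 1) and equate Σ ρ_i t_i down to z_c; mantle fills any gap and the z_c terms cancel.
Column 1: 37.6×2890 + (z_c − 37.6)×3364
Column 2: 1.68×0 + x×1027 + 7.05×3028 + (z_c − 1.68 − 7.05 − x)×3364
The z_c×3364 term appears on both sides and cancels. Collect the known terms of each column as K = Σ(ρt)_known − 3364 × (depth of known layers): K_1 = 108664 − 3364×37.6 = −17822.4; K_2 = 21347.4 − 3364×(1.68 + 7.05) = −8020.32.
Balance: K_1 = K_2 − x×(3364 − 1027), so x = (K_2 − K_1)/(3364 − 1027) = 9802.08/2337 = 4.19 km.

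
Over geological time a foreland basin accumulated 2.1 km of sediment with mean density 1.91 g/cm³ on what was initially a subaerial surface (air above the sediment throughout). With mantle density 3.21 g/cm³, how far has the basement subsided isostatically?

Subaerial load: s = t ρ_sed / ρ_m = 2.1 km × 1.91/3.21 = 1.25 km.

1.25 km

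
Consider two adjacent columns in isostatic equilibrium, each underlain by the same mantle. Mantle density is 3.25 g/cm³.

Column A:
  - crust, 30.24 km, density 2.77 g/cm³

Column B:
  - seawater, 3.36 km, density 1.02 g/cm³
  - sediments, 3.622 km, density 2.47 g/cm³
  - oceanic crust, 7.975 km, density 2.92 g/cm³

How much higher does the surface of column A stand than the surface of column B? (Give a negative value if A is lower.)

0.482 km

For any compensation level in the mantle, the mantle terms cancel and isostasy reduces to e = (Σt_A − Σt_B) − (Σ(ρt)_A − Σ(ρt)_B) / ρ_m.
Σt_A = 30.24 km; Σt_B = 14.957 km; Σ(ρt)_A = 83.7648; Σ(ρt)_B = 35.66054 (in km·g/cm³).
e = (30.24 − 14.957) − (83.7648 − 35.66054) / 3.25 = 0.482 km.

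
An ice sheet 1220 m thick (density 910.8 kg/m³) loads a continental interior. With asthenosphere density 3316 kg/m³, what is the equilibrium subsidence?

Equating mass per unit area of the two columns: the ice load ρ_ice t is balanced by mantle displaced below, ρ_m s.
s = t ρ_ice / ρ_m = 1220 m × 910.8/3316 = 335 m.

335 m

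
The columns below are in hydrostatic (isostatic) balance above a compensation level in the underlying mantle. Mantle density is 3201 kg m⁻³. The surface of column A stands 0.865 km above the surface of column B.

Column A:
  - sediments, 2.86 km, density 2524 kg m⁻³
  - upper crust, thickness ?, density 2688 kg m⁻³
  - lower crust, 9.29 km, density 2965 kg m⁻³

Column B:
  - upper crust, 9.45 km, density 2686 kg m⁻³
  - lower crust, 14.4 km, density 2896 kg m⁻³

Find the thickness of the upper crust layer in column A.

15.4 km

Take the compensation level at the base of the deeper column (depth z_c below the surface of column A) and equate Σ ρ_i t_i down to z_c; mantle fills any gap and the z_c terms cancel.
Column A: 2.86×2524 + x×2688 + 9.29×2965 + (z_c − 12.15 − x)×3201
Column B: 0.865×0 + 9.45×2686 + 14.4×2896 + (z_c − 0.865 − 23.85)×3201
The z_c×3201 term appears on both sides and cancels. Collect the known terms of each column as K = Σ(ρt)_known − 3201 × (depth of known layers): K_A = 34763.49 − 3201×12.15 = −4128.66; K_B = 67085.1 − 3201×(0.865 + 23.85) = −12027.615.
Balance: K_A − x×(3201 − 2688) = K_B, so x = (K_A − K_B)/(3201 − 2688) = 7898.95/513 = 15.4 km.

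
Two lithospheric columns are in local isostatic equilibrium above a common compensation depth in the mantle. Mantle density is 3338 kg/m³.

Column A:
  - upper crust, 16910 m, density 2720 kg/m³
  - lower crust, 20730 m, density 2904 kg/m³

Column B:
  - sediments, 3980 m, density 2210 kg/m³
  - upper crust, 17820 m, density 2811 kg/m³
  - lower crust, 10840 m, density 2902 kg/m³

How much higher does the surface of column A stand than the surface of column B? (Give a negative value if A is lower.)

For any compensation level in the mantle, the mantle terms cancel and isostasy reduces to e = (Σt_A − Σt_B) − (Σ(ρt)_A − Σ(ρt)_B) / ρ_m.
Σt_A = 37640 m; Σt_B = 32640 m; Σ(ρt)_A = 106195120; Σ(ρt)_B = 90345500 (in m·kg/m³).
e = (37640 − 32640) − (106195120 − 90345500) / 3338 = 252 m.

252 m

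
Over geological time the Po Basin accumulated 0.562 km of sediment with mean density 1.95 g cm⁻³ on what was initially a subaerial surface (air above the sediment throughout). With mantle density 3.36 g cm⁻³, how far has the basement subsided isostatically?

0.326 km

Subaerial load: s = t ρ_sed / ρ_m = 0.562 km × 1.95/3.36 = 0.326 km.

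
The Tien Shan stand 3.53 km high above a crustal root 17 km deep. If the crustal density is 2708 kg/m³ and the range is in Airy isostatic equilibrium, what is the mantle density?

3270 kg/m³

Airy balance: ρ_c h = (ρ_m − ρ_c) r → ρ_m = ρ_c (1 + h/r).
ρ_m = 2708 × (1 + 3.53 km/17 km) = 3270 kg/m³.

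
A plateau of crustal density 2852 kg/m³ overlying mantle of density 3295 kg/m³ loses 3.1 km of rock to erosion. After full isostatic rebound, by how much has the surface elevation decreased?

0.417 km

Rebound u = e ρ_c/ρ_m = 3.1 km × 2852/3295 = 2.683 km.
Net surface drop = e − u = 3.1 km − 2.683 km = e (ρ_m − ρ_c)/ρ_m = 0.417 km.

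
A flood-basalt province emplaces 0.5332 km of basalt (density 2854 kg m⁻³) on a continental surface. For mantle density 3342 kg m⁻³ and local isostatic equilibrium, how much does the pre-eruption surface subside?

0.455 km

Subaerial loading: s = t ρ_load / ρ_m.
s = 0.5332 km × 2854/3342 = 0.455 km.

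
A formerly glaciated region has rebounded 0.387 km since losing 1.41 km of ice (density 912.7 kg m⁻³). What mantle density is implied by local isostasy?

ρ_m = ρ_ice t / u = 912.7 × 1.41 km/0.387 km = 3330 kg m⁻³.

3330 kg m⁻³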